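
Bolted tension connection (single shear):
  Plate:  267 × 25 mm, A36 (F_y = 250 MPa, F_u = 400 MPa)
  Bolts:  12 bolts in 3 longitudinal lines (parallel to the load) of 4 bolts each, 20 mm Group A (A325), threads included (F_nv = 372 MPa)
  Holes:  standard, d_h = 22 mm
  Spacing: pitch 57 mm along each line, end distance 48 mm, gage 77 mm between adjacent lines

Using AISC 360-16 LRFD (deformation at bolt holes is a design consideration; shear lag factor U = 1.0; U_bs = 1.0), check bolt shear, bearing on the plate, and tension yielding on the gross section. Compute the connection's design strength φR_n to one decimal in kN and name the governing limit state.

1051.8 kN (bolt shear governs)

Bolt shear: A_b = π(20)²/4 = 314.16 mm². φR_n = 0.75 × 372 × 314.16 × 12 × 1 = 1051.8 kN.
Bearing (25 mm plate, F_u = 400 MPa): end bolts L_c = 48 − 22/2 = 37, R_n = min(1.2×37×25×400, 2.4×20×25×400) = 444 kN/bolt; interior L_c = 57 − 22 = 35, R_n = 420 kN/bolt. φR_n = 0.75 × (3×444 + 9×420) = 3834.0 kN.
Tension yield (gross): A_g = 267×25 = 6675 mm². φR_n = 0.90 × 250 × 6675 = 1501.9 kN.
Governing: min(1051.8, 3834.0, 1501.9) = 1051.8 kN → bolt shear.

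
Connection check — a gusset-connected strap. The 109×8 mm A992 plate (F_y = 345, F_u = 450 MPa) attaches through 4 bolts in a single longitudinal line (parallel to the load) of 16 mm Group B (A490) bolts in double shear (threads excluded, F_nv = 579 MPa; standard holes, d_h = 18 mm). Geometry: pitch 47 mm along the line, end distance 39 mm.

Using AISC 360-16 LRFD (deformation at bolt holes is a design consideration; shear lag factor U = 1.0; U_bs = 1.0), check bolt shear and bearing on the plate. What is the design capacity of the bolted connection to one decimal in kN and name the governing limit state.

Bolt shear: A_b = π(16)²/4 = 201.06 mm². φR_n = 0.75 × 579 × 201.06 × 4 × 2 = 698.5 kN.
Bearing (8 mm plate, F_u = 450 MPa): end bolts L_c = 39 − 18/2 = 30, R_n = min(1.2×30×8×450, 2.4×16×8×450) = 129.6 kN/bolt; interior L_c = 47 − 18 = 29, R_n = 125.28 kN/bolt. φR_n = 0.75 × (1×129.6 + 3×125.28) = 379.1 kN.
Governing: min(698.5, 379.1) = 379.1 kN → bearing.

379.1 kN (bearing governs)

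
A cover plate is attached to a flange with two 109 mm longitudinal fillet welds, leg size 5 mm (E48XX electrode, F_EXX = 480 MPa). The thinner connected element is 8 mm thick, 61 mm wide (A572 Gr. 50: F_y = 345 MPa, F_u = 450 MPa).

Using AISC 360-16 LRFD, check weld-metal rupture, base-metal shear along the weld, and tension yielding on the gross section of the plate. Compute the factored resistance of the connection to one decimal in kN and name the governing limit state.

Weld metal: throat = 0.707×5 = 3.535 mm, L = 2×109 = 218 mm. φR_n = 0.75 × 0.6 × 480 × 3.535 × 218 = 166.5 kN.
Base metal shear (8 mm plate): yield φR_n = 1.0×0.6×345×8×218 = 361.0 kN; rupture φR_n = 0.75×0.6×450×8×218 = 353.2 kN; take 353.2 kN (rupture).
Tension yield (gross): A_g = 61×8 = 488 mm². φR_n = 0.90 × 345 × 488 = 151.5 kN.
Governing: min(166.5, 353.2, 151.5) = 151.5 kN → gross-section yield.

151.5 kN (gross-section yield governs)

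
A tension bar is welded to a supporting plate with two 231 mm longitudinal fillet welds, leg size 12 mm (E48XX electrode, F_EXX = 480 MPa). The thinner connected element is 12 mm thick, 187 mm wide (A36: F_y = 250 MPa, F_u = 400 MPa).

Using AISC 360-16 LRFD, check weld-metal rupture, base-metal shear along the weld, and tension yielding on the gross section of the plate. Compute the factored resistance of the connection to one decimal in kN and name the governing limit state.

Weld metal: throat = 0.707×12 = 8.484 mm, L = 2×231 = 462 mm. φR_n = 0.75 × 0.6 × 480 × 8.484 × 462 = 846.6 kN.
Base metal shear (12 mm plate): yield φR_n = 1.0×0.6×250×12×462 = 831.6 kN; rupture φR_n = 0.75×0.6×400×12×462 = 997.9 kN; take 831.6 kN (yield).
Tension yield (gross): A_g = 187×12 = 2244 mm². φR_n = 0.90 × 250 × 2244 = 504.9 kN.
Governing: min(846.6, 831.6, 504.9) = 504.9 kN → gross-section yield.

504.9 kN (gross-section yield governs)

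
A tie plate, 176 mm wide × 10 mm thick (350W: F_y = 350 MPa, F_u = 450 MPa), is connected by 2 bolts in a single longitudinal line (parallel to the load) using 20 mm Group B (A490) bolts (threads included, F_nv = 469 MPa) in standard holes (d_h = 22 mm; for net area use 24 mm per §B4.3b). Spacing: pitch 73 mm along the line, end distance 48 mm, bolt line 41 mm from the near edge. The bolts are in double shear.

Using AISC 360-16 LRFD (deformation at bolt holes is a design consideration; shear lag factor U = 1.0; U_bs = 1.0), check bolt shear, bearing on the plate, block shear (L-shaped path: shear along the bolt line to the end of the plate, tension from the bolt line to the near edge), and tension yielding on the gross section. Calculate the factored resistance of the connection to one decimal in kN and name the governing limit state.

270.0 kN (block shear governs)

Bolt shear: A_b = π(20)²/4 = 314.16 mm². φR_n = 0.75 × 469 × 314.16 × 2 × 2 = 442.0 kN.
Bearing (10 mm plate, F_u = 450 MPa): end bolts L_c = 48 − 22/2 = 37, R_n = min(1.2×37×10×450, 2.4×20×10×450) = 199.8 kN/bolt; interior L_c = 73 − 22 = 51, R_n = 216 kN/bolt. φR_n = 0.75 × (1×199.8 + 1×216) = 311.9 kN.
Block shear: shear path 1×[48+1×73] = 1×121 mm, A_gv = 1210, A_nv = 1×(121 − 1.5×24)×10 = 850 mm²; tension to near edge: (41 − 0.5×24)×10 = 290 mm². R_n = min(0.6×450×850, 0.6×350×1210) + 1.0×450×290 = min(229.5, 254.1) + 130.5 = 360 kN. φR_n = 0.75 × 360 = 270.0 kN.
Tension yield (gross): A_g = 176×10 = 1760 mm². φR_n = 0.90 × 350 × 1760 = 554.4 kN.
Governing: min(442.0, 311.9, 270.0, 554.4) = 270.0 kN → block shear.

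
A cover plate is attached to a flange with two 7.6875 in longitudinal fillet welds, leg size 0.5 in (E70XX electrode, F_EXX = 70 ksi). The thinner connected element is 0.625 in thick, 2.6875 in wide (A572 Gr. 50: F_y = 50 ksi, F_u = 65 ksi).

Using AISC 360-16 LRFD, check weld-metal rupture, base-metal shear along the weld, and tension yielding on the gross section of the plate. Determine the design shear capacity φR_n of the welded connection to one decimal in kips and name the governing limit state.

75.6 kips (gross-section yield governs)

Weld metal: throat = 0.707×0.5 = 0.3535 in, L = 2×7.6875 = 15.375 in. φR_n = 0.75 × 0.6 × 70 × 0.3535 × 15.375 = 171.2 kips.
Base metal shear (0.625 in plate): yield φR_n = 1.0×0.6×50×0.625×15.375 = 288.3 kips; rupture φR_n = 0.75×0.6×65×0.625×15.375 = 281.1 kips; take 281.1 kips (rupture).
Tension yield (gross): A_g = 2.6875×0.625 = 1.6797 in². φR_n = 0.90 × 50 × 1.6797 = 75.6 kips.
Governing: min(171.2, 281.1, 75.6) = 75.6 kips → gross-section yield.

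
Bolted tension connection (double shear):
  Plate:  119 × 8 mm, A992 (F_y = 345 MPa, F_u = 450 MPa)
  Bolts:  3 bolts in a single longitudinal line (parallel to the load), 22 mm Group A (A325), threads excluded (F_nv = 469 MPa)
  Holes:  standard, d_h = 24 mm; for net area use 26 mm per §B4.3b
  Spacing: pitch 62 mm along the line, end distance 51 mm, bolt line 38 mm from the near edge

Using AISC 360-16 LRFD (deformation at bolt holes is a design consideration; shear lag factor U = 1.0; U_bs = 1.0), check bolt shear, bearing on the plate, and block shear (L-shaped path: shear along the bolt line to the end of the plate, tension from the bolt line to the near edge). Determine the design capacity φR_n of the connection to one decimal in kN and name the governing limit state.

245.7 kN (block shear governs)

Bolt shear: A_b = π(22)²/4 = 380.13 mm². φR_n = 0.75 × 469 × 380.13 × 3 × 2 = 802.3 kN.
Bearing (8 mm plate, F_u = 450 MPa): end bolts L_c = 51 − 24/2 = 39, R_n = min(1.2×39×8×450, 2.4×22×8×450) = 168.48 kN/bolt; interior L_c = 62 − 24 = 38, R_n = 164.16 kN/bolt. φR_n = 0.75 × (1×168.48 + 2×164.16) = 372.6 kN.
Block shear: shear path 1×[51+2×62] = 1×175 mm, A_gv = 1400, A_nv = 1×(175 − 2.5×26)×8 = 880 mm²; tension to near edge: (38 − 0.5×26)×8 = 200 mm². R_n = min(0.6×450×880, 0.6×345×1400) + 1.0×450×200 = min(237.6, 289.8) + 90 = 327.6 kN. φR_n = 0.75 × 327.6 = 245.7 kN.
Governing: min(802.3, 372.6, 245.7) = 245.7 kN → block shear.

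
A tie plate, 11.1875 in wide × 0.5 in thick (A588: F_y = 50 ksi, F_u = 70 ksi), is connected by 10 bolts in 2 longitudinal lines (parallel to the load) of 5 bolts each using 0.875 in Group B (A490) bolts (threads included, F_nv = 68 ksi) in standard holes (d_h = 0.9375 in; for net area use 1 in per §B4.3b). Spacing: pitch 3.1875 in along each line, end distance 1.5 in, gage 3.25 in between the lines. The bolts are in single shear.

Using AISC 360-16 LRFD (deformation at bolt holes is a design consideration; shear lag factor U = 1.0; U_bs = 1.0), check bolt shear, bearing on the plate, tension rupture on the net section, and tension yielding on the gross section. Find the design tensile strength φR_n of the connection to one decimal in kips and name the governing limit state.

Bolt shear: A_b = π(0.875)²/4 = 0.60132 in². φR_n = 0.75 × 68 × 0.60132 × 10 × 1 = 306.7 kips.
Bearing (0.5 in plate, F_u = 70 ksi): end bolts L_c = 1.5 − 0.9375/2 = 1.03125, R_n = min(1.2×1.03125×0.5×70, 2.4×0.875×0.5×70) = 43.313 kips/bolt; interior L_c = 3.1875 − 0.9375 = 2.25, R_n = 73.5 kips/bolt. φR_n = 0.75 × (2×43.313 + 8×73.5) = 506.0 kips.
Tension rupture (net): A_n = (11.1875 − 2×1)×0.5 = 4.5938 in² (U = 1.0, A_e = A_n). φR_n = 0.75 × 70 × 4.5938 = 241.2 kips.
Tension yield (gross): A_g = 11.1875×0.5 = 5.5938 in². φR_n = 0.90 × 50 × 5.5938 = 251.7 kips.
Governing: min(306.7, 506.0, 241.2, 251.7) = 241.2 kips → net-section rupture.

241.2 kips (net-section rupture governs)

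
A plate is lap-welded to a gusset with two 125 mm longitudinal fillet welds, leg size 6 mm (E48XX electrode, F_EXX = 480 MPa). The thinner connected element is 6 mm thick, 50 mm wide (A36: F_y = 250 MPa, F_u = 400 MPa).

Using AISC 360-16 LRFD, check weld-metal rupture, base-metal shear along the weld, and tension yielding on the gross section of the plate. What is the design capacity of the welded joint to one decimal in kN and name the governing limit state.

67.5 kN (gross-section yield governs)

Weld metal: throat = 0.707×6 = 4.242 mm, L = 2×125 = 250 mm. φR_n = 0.75 × 0.6 × 480 × 4.242 × 250 = 229.1 kN.
Base metal shear (6 mm plate): yield φR_n = 1.0×0.6×250×6×250 = 225.0 kN; rupture φR_n = 0.75×0.6×400×6×250 = 270.0 kN; take 225.0 kN (yield).
Tension yield (gross): A_g = 50×6 = 300 mm². φR_n = 0.90 × 250 × 300 = 67.5 kN.
Governing: min(229.1, 225.0, 67.5) = 67.5 kN → gross-section yield.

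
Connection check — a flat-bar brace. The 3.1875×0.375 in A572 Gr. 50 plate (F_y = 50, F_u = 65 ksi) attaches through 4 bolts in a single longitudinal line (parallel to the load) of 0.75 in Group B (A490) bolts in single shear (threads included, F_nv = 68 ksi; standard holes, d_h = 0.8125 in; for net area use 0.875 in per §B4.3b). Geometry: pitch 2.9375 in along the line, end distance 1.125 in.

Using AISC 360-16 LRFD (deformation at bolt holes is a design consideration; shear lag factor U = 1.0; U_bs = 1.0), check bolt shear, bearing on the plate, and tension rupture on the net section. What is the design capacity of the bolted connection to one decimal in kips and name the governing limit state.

42.3 kips (net-section rupture governs)

Bolt shear: A_b = π(0.75)²/4 = 0.44179 in². φR_n = 0.75 × 68 × 0.44179 × 4 × 1 = 90.1 kips.
Bearing (0.375 in plate, F_u = 65 ksi): end bolts L_c = 1.125 − 0.8125/2 = 0.71875, R_n = min(1.2×0.71875×0.375×65, 2.4×0.75×0.375×65) = 21.023 kips/bolt; interior L_c = 2.9375 − 0.8125 = 2.125, R_n = 43.875 kips/bolt. φR_n = 0.75 × (1×21.023 + 3×43.875) = 114.5 kips.
Tension rupture (net): A_n = (3.1875 − 1×0.875)×0.375 = 0.86719 in² (U = 1.0, A_e = A_n). φR_n = 0.75 × 65 × 0.86719 = 42.3 kips.
Governing: min(90.1, 114.5, 42.3) = 42.3 kips → net-section rupture.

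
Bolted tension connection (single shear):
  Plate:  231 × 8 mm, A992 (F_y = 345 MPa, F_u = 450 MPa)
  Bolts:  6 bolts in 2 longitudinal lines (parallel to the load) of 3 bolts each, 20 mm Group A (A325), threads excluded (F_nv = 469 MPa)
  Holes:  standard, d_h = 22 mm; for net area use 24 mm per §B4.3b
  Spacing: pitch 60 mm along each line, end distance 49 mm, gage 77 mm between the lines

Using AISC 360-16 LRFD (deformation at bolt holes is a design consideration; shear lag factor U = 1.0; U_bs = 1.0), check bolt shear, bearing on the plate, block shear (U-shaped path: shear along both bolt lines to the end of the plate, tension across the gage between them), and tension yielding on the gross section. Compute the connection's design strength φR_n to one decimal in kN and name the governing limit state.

Bolt shear: A_b = π(20)²/4 = 314.16 mm². φR_n = 0.75 × 469 × 314.16 × 6 × 1 = 663.0 kN.
Bearing (8 mm plate, F_u = 450 MPa): end bolts L_c = 49 − 22/2 = 38, R_n = min(1.2×38×8×450, 2.4×20×8×450) = 164.16 kN/bolt; interior L_c = 60 − 22 = 38, R_n = 164.16 kN/bolt. φR_n = 0.75 × (2×164.16 + 4×164.16) = 738.7 kN.
Block shear: shear path 2×[49+2×60] = 2×169 mm, A_gv = 2704, A_nv = 2×(169 − 2.5×24)×8 = 1744 mm²; tension across gage: (77 − 1×24)×8 = 424 mm². R_n = min(0.6×450×1744, 0.6×345×2704) + 1.0×450×424 = min(470.88, 559.73) + 190.8 = 661.68 kN. φR_n = 0.75 × 661.68 = 496.3 kN.
Tension yield (gross): A_g = 231×8 = 1848 mm². φR_n = 0.90 × 345 × 1848 = 573.8 kN.
Governing: min(663.0, 738.7, 496.3, 573.8) = 496.3 kN → block shear.

496.3 kN (block shear governs)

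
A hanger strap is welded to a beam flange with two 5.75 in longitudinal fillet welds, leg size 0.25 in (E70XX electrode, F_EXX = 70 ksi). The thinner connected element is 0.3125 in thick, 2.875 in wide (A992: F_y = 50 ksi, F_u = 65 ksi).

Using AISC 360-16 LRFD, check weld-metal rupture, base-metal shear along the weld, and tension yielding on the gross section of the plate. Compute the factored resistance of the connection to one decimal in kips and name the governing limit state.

Weld metal: throat = 0.707×0.25 = 0.17675 in, L = 2×5.75 = 11.5 in. φR_n = 0.75 × 0.6 × 70 × 0.17675 × 11.5 = 64.0 kips.
Base metal shear (0.3125 in plate): yield φR_n = 1.0×0.6×50×0.3125×11.5 = 107.8 kips; rupture φR_n = 0.75×0.6×65×0.3125×11.5 = 105.1 kips; take 105.1 kips (rupture).
Tension yield (gross): A_g = 2.875×0.3125 = 0.89844 in². φR_n = 0.90 × 50 × 0.89844 = 40.4 kips.
Governing: min(64.0, 105.1, 40.4) = 40.4 kips → gross-section yield.

40.4 kips (gross-section yield governs)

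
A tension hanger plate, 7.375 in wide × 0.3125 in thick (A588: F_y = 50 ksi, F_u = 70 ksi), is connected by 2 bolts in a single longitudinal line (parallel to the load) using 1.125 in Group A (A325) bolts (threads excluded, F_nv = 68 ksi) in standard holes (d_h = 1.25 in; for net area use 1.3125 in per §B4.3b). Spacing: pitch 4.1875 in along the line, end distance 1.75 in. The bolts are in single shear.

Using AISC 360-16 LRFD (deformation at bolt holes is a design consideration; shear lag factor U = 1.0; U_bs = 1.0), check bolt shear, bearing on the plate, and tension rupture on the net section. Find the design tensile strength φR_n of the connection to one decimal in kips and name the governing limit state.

Bolt shear: A_b = π(1.125)²/4 = 0.99402 in². φR_n = 0.75 × 68 × 0.99402 × 2 × 1 = 101.4 kips.
Bearing (0.3125 in plate, F_u = 70 ksi): end bolts L_c = 1.75 − 1.25/2 = 1.125, R_n = min(1.2×1.125×0.3125×70, 2.4×1.125×0.3125×70) = 29.531 kips/bolt; interior L_c = 4.1875 − 1.25 = 2.9375, R_n = 59.063 kips/bolt. φR_n = 0.75 × (1×29.531 + 1×59.063) = 66.4 kips.
Tension rupture (net): A_n = (7.375 − 1×1.3125)×0.3125 = 1.8945 in² (U = 1.0, A_e = A_n). φR_n = 0.75 × 70 × 1.8945 = 99.5 kips.
Governing: min(101.4, 66.4, 99.5) = 66.4 kips → bearing.

66.4 kips (bearing governs)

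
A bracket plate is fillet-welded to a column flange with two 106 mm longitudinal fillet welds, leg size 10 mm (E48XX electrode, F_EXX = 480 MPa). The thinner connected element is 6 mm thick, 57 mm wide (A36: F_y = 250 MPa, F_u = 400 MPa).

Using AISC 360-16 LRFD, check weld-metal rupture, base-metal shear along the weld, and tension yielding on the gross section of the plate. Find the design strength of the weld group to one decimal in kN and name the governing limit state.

Weld metal: throat = 0.707×10 = 7.07 mm, L = 2×106 = 212 mm. φR_n = 0.75 × 0.6 × 480 × 7.07 × 212 = 323.7 kN.
Base metal shear (6 mm plate): yield φR_n = 1.0×0.6×250×6×212 = 190.8 kN; rupture φR_n = 0.75×0.6×400×6×212 = 229.0 kN; take 190.8 kN (yield).
Tension yield (gross): A_g = 57×6 = 342 mm². φR_n = 0.90 × 250 × 342 = 77.0 kN.
Governing: min(323.7, 190.8, 77.0) = 77.0 kN → gross-section yield.

77.0 kN (gross-section yield governs)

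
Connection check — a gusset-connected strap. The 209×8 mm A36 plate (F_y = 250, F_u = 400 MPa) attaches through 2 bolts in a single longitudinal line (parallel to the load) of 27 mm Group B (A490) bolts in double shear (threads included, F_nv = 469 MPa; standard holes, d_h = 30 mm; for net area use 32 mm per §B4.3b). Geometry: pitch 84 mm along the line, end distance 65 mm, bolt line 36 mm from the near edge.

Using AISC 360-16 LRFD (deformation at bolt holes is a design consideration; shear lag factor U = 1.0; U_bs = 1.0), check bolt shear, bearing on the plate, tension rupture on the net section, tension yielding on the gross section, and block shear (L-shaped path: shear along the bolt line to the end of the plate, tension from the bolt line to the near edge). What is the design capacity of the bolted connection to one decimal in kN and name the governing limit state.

182.1 kN (block shear governs)

Bolt shear: A_b = π(27)²/4 = 572.56 mm². φR_n = 0.75 × 469 × 572.56 × 2 × 2 = 805.6 kN.
Bearing (8 mm plate, F_u = 400 MPa): end bolts L_c = 65 − 30/2 = 50, R_n = min(1.2×50×8×400, 2.4×27×8×400) = 192 kN/bolt; interior L_c = 84 − 30 = 54, R_n = 207.36 kN/bolt. φR_n = 0.75 × (1×192 + 1×207.36) = 299.5 kN.
Tension rupture (net): A_n = (209 − 1×32)×8 = 1416 mm² (U = 1.0, A_e = A_n). φR_n = 0.75 × 400 × 1416 = 424.8 kN.
Tension yield (gross): A_g = 209×8 = 1672 mm². φR_n = 0.90 × 250 × 1672 = 376.2 kN.
Block shear: shear path 1×[65+1×84] = 1×149 mm, A_gv = 1192, A_nv = 1×(149 − 1.5×32)×8 = 808 mm²; tension to near edge: (36 − 0.5×32)×8 = 160 mm². R_n = min(0.6×400×808, 0.6×250×1192) + 1.0×400×160 = min(193.92, 178.8) + 64 = 242.8 kN. φR_n = 0.75 × 242.8 = 182.1 kN.
Governing: min(805.6, 299.5, 424.8, 376.2, 182.1) = 182.1 kN → block shear.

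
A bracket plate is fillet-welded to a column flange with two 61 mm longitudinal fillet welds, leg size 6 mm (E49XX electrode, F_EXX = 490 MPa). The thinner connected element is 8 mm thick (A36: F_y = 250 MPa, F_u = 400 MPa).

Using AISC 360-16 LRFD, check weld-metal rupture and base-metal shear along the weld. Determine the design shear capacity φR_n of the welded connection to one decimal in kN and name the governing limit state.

114.1 kN (weld metal governs)

Weld metal: throat = 0.707×6 = 4.242 mm, L = 2×61 = 122 mm. φR_n = 0.75 × 0.6 × 490 × 4.242 × 122 = 114.1 kN.
Base metal shear (8 mm plate): yield φR_n = 1.0×0.6×250×8×122 = 146.4 kN; rupture φR_n = 0.75×0.6×400×8×122 = 175.7 kN; take 146.4 kN (yield).
Governing: min(114.1, 146.4) = 114.1 kN → weld metal.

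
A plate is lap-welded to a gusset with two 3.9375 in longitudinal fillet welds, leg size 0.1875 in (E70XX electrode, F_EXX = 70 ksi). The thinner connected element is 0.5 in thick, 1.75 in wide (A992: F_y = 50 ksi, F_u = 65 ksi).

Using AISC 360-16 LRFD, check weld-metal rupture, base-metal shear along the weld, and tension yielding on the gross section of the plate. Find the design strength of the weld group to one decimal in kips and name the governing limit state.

Weld metal: throat = 0.707×0.1875 = 0.13256 in, L = 2×3.9375 = 7.875 in. φR_n = 0.75 × 0.6 × 70 × 0.13256 × 7.875 = 32.9 kips.
Base metal shear (0.5 in plate): yield φR_n = 1.0×0.6×50×0.5×7.875 = 118.1 kips; rupture φR_n = 0.75×0.6×65×0.5×7.875 = 115.2 kips; take 115.2 kips (rupture).
Tension yield (gross): A_g = 1.75×0.5 = 0.875 in². φR_n = 0.90 × 50 × 0.875 = 39.4 kips.
Governing: min(32.9, 115.2, 39.4) = 32.9 kips → weld metal.

32.9 kips (weld metal governs)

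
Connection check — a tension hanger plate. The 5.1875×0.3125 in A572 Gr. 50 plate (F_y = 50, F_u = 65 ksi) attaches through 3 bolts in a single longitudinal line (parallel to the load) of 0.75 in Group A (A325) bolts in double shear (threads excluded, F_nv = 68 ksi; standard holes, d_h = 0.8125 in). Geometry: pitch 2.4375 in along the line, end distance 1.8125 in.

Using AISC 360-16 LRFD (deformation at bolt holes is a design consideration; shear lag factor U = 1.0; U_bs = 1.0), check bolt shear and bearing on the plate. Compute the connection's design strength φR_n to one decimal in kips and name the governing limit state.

80.6 kips (bearing governs)

Bolt shear: A_b = π(0.75)²/4 = 0.44179 in². φR_n = 0.75 × 68 × 0.44179 × 3 × 2 = 135.2 kips.
Bearing (0.3125 in plate, F_u = 65 ksi): end bolts L_c = 1.8125 − 0.8125/2 = 1.40625, R_n = min(1.2×1.40625×0.3125×65, 2.4×0.75×0.3125×65) = 34.277 kips/bolt; interior L_c = 2.4375 − 0.8125 = 1.625, R_n = 36.563 kips/bolt. φR_n = 0.75 × (1×34.277 + 2×36.563) = 80.6 kips.
Governing: min(135.2, 80.6) = 80.6 kips → bearing.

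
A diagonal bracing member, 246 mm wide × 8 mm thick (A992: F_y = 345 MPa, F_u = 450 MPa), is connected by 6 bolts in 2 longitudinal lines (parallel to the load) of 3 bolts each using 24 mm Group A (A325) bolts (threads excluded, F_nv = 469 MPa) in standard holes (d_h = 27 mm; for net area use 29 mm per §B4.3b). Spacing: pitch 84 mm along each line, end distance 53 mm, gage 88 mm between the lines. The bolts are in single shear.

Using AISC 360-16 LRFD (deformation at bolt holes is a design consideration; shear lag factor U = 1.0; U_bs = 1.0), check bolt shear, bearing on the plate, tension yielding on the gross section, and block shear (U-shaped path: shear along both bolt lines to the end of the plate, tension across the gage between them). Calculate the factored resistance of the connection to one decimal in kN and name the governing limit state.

Bolt shear: A_b = π(24)²/4 = 452.39 mm². φR_n = 0.75 × 469 × 452.39 × 6 × 1 = 954.8 kN.
Bearing (8 mm plate, F_u = 450 MPa): end bolts L_c = 53 − 27/2 = 39.5, R_n = min(1.2×39.5×8×450, 2.4×24×8×450) = 170.64 kN/bolt; interior L_c = 84 − 27 = 57, R_n = 207.36 kN/bolt. φR_n = 0.75 × (2×170.64 + 4×207.36) = 878.0 kN.
Tension yield (gross): A_g = 246×8 = 1968 mm². φR_n = 0.90 × 345 × 1968 = 611.1 kN.
Block shear: shear path 2×[53+2×84] = 2×221 mm, A_gv = 3536, A_nv = 2×(221 − 2.5×29)×8 = 2376 mm²; tension across gage: (88 − 1×29)×8 = 472 mm². R_n = min(0.6×450×2376, 0.6×345×3536) + 1.0×450×472 = min(641.52, 731.95) + 212.4 = 853.92 kN. φR_n = 0.75 × 853.92 = 640.4 kN.
Governing: min(954.8, 878.0, 611.1, 640.4) = 611.1 kN → gross-section yield.

611.1 kN (gross-section yield governs)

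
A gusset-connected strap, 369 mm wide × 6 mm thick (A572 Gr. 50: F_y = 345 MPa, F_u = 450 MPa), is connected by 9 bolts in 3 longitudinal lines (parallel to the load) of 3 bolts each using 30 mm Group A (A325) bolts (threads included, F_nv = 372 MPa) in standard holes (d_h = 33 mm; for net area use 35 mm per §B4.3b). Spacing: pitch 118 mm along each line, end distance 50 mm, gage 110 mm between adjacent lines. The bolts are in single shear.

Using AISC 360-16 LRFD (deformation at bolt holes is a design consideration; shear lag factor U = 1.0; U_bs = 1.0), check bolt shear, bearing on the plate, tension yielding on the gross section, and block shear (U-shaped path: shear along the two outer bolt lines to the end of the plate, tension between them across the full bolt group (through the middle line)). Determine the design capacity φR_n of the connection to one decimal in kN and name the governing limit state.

Bolt shear: A_b = π(30)²/4 = 706.86 mm². φR_n = 0.75 × 372 × 706.86 × 9 × 1 = 1774.9 kN.
Bearing (6 mm plate, F_u = 450 MPa): end bolts L_c = 50 − 33/2 = 33.5, R_n = min(1.2×33.5×6×450, 2.4×30×6×450) = 108.54 kN/bolt; interior L_c = 118 − 33 = 85, R_n = 194.4 kN/bolt. φR_n = 0.75 × (3×108.54 + 6×194.4) = 1119.0 kN.
Tension yield (gross): A_g = 369×6 = 2214 mm². φR_n = 0.90 × 345 × 2214 = 687.4 kN.
Block shear: shear path 2×[50+2×118] = 2×286 mm, A_gv = 3432, A_nv = 2×(286 − 2.5×35)×6 = 2382 mm²; tension across gage: (220 − 2×35)×6 = 900 mm². R_n = min(0.6×450×2382, 0.6×345×3432) + 1.0×450×900 = min(643.14, 710.42) + 405 = 1048.1 kN. φR_n = 0.75 × 1048.1 = 786.1 kN.
Governing: min(1774.9, 1119.0, 687.4, 786.1) = 687.4 kN → gross-section yield.

687.4 kN (gross-section yield governs)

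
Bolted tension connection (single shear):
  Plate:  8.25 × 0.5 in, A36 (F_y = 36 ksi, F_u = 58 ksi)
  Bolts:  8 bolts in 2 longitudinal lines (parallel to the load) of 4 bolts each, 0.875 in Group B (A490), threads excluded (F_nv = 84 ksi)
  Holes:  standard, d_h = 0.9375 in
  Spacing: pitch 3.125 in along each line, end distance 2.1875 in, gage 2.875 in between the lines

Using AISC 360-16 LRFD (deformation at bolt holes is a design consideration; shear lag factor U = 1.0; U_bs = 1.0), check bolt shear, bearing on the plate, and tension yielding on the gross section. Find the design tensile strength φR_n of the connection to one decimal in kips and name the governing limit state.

133.7 kips (gross-section yield governs)

Bolt shear: A_b = π(0.875)²/4 = 0.60132 in². φR_n = 0.75 × 84 × 0.60132 × 8 × 1 = 303.1 kips.
Bearing (0.5 in plate, F_u = 58 ksi): end bolts L_c = 2.1875 − 0.9375/2 = 1.71875, R_n = min(1.2×1.71875×0.5×58, 2.4×0.875×0.5×58) = 59.813 kips/bolt; interior L_c = 3.125 − 0.9375 = 2.1875, R_n = 60.9 kips/bolt. φR_n = 0.75 × (2×59.813 + 6×60.9) = 363.8 kips.
Tension yield (gross): A_g = 8.25×0.5 = 4.125 in². φR_n = 0.90 × 36 × 4.125 = 133.7 kips.
Governing: min(303.1, 363.8, 133.7) = 133.7 kips → gross-section yield.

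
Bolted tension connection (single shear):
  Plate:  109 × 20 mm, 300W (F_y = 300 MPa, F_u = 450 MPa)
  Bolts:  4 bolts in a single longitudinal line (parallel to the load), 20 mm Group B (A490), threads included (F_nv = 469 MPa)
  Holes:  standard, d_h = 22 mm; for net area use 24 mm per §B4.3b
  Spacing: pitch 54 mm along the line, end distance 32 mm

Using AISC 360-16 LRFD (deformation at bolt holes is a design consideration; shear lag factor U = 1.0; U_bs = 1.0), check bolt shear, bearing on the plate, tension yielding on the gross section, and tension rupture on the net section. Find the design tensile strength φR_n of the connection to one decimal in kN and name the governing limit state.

Bolt shear: A_b = π(20)²/4 = 314.16 mm². φR_n = 0.75 × 469 × 314.16 × 4 × 1 = 442.0 kN.
Bearing (20 mm plate, F_u = 450 MPa): end bolts L_c = 32 − 22/2 = 21, R_n = min(1.2×21×20×450, 2.4×20×20×450) = 226.8 kN/bolt; interior L_c = 54 − 22 = 32, R_n = 345.6 kN/bolt. φR_n = 0.75 × (1×226.8 + 3×345.6) = 947.7 kN.
Tension yield (gross): A_g = 109×20 = 2180 mm². φR_n = 0.90 × 300 × 2180 = 588.6 kN.
Tension rupture (net): A_n = (109 − 1×24)×20 = 1700 mm² (U = 1.0, A_e = A_n). φR_n = 0.75 × 450 × 1700 = 573.8 kN.
Governing: min(442.0, 947.7, 588.6, 573.8) = 442.0 kN → bolt shear.

442.0 kN (bolt shear governs)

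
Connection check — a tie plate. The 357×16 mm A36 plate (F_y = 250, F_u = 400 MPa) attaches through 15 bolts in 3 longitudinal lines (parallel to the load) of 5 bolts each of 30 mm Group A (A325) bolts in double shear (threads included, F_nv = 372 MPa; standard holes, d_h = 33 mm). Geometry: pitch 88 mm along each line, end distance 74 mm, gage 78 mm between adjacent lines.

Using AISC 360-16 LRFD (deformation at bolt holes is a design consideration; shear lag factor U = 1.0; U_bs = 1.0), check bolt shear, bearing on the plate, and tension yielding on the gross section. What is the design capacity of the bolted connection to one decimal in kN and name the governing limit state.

Bolt shear: A_b = π(30)²/4 = 706.86 mm². φR_n = 0.75 × 372 × 706.86 × 15 × 2 = 5916.4 kN.
Bearing (16 mm plate, F_u = 400 MPa): end bolts L_c = 74 − 33/2 = 57.5, R_n = min(1.2×57.5×16×400, 2.4×30×16×400) = 441.6 kN/bolt; interior L_c = 88 − 33 = 55, R_n = 422.4 kN/bolt. φR_n = 0.75 × (3×441.6 + 12×422.4) = 4795.2 kN.
Tension yield (gross): A_g = 357×16 = 5712 mm². φR_n = 0.90 × 250 × 5712 = 1285.2 kN.
Governing: min(5916.4, 4795.2, 1285.2) = 1285.2 kN → gross-section yield.

1285.2 kN (gross-section yield governs)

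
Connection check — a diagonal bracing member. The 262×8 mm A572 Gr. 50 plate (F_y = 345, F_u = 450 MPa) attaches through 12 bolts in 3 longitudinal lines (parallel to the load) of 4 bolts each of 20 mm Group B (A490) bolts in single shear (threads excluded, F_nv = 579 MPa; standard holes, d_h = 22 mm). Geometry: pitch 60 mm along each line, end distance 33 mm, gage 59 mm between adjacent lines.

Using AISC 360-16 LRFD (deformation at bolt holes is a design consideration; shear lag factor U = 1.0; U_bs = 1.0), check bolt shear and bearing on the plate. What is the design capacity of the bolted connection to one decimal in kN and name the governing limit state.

Bolt shear: A_b = π(20)²/4 = 314.16 mm². φR_n = 0.75 × 579 × 314.16 × 12 × 1 = 1637.1 kN.
Bearing (8 mm plate, F_u = 450 MPa): end bolts L_c = 33 − 22/2 = 22, R_n = min(1.2×22×8×450, 2.4×20×8×450) = 95.04 kN/bolt; interior L_c = 60 − 22 = 38, R_n = 164.16 kN/bolt. φR_n = 0.75 × (3×95.04 + 9×164.16) = 1321.9 kN.
Governing: min(1637.1, 1321.9) = 1321.9 kN → bearing.

1321.9 kN (bearing governs)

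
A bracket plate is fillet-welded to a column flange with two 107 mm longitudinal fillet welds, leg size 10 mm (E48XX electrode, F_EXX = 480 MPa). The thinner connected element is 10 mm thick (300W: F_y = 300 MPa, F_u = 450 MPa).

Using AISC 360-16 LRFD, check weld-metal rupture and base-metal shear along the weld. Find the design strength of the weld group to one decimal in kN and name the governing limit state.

326.8 kN (weld metal governs)

Weld metal: throat = 0.707×10 = 7.07 mm, L = 2×107 = 214 mm. φR_n = 0.75 × 0.6 × 480 × 7.07 × 214 = 326.8 kN.
Base metal shear (10 mm plate): yield φR_n = 1.0×0.6×300×10×214 = 385.2 kN; rupture φR_n = 0.75×0.6×450×10×214 = 433.4 kN; take 385.2 kN (yield).
Governing: min(326.8, 385.2) = 326.8 kN → weld metal.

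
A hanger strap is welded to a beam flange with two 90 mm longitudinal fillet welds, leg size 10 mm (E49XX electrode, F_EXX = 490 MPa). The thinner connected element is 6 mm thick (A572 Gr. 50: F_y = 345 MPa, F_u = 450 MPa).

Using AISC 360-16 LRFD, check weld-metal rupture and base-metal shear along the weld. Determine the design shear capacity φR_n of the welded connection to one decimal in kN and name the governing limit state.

218.7 kN (base-metal shear governs)

Weld metal: throat = 0.707×10 = 7.07 mm, L = 2×90 = 180 mm. φR_n = 0.75 × 0.6 × 490 × 7.07 × 180 = 280.6 kN.
Base metal shear (6 mm plate): yield φR_n = 1.0×0.6×345×6×180 = 223.6 kN; rupture φR_n = 0.75×0.6×450×6×180 = 218.7 kN; take 218.7 kN (rupture).
Governing: min(280.6, 218.7) = 218.7 kN → base-metal shear.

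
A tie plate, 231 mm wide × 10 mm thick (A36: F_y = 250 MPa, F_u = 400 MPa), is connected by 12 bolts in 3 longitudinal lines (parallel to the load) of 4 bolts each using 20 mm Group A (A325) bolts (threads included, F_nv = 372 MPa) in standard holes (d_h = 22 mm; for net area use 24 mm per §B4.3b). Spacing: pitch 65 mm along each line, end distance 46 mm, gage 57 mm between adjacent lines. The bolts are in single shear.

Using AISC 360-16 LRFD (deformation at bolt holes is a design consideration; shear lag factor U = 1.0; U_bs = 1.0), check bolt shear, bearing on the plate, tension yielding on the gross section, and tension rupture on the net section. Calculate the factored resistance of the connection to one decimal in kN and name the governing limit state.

477.0 kN (net-section rupture governs)

Bolt shear: A_b = π(20)²/4 = 314.16 mm². φR_n = 0.75 × 372 × 314.16 × 12 × 1 = 1051.8 kN.
Bearing (10 mm plate, F_u = 400 MPa): end bolts L_c = 46 − 22/2 = 35, R_n = min(1.2×35×10×400, 2.4×20×10×400) = 168 kN/bolt; interior L_c = 65 − 22 = 43, R_n = 192 kN/bolt. φR_n = 0.75 × (3×168 + 9×192) = 1674.0 kN.
Tension yield (gross): A_g = 231×10 = 2310 mm². φR_n = 0.90 × 250 × 2310 = 519.8 kN.
Tension rupture (net): A_n = (231 − 3×24)×10 = 1590 mm² (U = 1.0, A_e = A_n). φR_n = 0.75 × 400 × 1590 = 477.0 kN.
Governing: min(1051.8, 1674.0, 519.8, 477.0) = 477.0 kN → net-section rupture.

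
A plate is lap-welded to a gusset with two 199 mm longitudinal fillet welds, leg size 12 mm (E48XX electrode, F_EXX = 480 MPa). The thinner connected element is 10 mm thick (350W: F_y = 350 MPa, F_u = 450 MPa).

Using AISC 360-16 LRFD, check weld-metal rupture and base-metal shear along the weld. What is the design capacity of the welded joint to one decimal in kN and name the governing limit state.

Weld metal: throat = 0.707×12 = 8.484 mm, L = 2×199 = 398 mm. φR_n = 0.75 × 0.6 × 480 × 8.484 × 398 = 729.4 kN.
Base metal shear (10 mm plate): yield φR_n = 1.0×0.6×350×10×398 = 835.8 kN; rupture φR_n = 0.75×0.6×450×10×398 = 806.0 kN; take 806.0 kN (rupture).
Governing: min(729.4, 806.0) = 729.4 kN → weld metal.

729.4 kN (weld metal governs)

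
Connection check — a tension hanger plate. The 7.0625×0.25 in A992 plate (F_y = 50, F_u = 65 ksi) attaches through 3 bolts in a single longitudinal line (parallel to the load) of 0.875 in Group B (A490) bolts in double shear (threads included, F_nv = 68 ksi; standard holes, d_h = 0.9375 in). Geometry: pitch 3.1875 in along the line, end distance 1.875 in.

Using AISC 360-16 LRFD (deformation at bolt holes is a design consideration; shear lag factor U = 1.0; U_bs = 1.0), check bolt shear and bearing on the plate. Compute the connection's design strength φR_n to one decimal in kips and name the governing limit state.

71.8 kips (bearing governs)

Bolt shear: A_b = π(0.875)²/4 = 0.60132 in². φR_n = 0.75 × 68 × 0.60132 × 3 × 2 = 184.0 kips.
Bearing (0.25 in plate, F_u = 65 ksi): end bolts L_c = 1.875 − 0.9375/2 = 1.40625, R_n = min(1.2×1.40625×0.25×65, 2.4×0.875×0.25×65) = 27.422 kips/bolt; interior L_c = 3.1875 − 0.9375 = 2.25, R_n = 34.125 kips/bolt. φR_n = 0.75 × (1×27.422 + 2×34.125) = 71.8 kips.
Governing: min(184.0, 71.8) = 71.8 kips → bearing.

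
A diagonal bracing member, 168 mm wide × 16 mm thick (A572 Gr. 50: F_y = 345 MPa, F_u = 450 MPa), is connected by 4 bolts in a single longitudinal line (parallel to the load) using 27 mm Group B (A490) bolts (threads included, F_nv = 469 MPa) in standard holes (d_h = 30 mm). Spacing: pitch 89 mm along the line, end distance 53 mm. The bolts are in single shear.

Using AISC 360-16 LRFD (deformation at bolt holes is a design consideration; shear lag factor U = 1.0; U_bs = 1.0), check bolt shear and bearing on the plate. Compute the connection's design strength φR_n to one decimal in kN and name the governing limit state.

Bolt shear: A_b = π(27)²/4 = 572.56 mm². φR_n = 0.75 × 469 × 572.56 × 4 × 1 = 805.6 kN.
Bearing (16 mm plate, F_u = 450 MPa): end bolts L_c = 53 − 30/2 = 38, R_n = min(1.2×38×16×450, 2.4×27×16×450) = 328.32 kN/bolt; interior L_c = 89 − 30 = 59, R_n = 466.56 kN/bolt. φR_n = 0.75 × (1×328.32 + 3×466.56) = 1296.0 kN.
Governing: min(805.6, 1296.0) = 805.6 kN → bolt shear.

805.6 kN (bolt shear governs)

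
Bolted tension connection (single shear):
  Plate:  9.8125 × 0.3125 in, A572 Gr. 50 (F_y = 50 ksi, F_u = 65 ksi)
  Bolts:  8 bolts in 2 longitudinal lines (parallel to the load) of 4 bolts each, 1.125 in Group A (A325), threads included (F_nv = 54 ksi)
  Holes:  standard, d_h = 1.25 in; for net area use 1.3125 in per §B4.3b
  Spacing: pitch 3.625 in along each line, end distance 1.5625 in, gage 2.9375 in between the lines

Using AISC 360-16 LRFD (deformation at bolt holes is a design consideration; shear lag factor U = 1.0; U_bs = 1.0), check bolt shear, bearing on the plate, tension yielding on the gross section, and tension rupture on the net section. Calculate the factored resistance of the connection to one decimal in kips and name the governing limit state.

Bolt shear: A_b = π(1.125)²/4 = 0.99402 in². φR_n = 0.75 × 54 × 0.99402 × 8 × 1 = 322.1 kips.
Bearing (0.3125 in plate, F_u = 65 ksi): end bolts L_c = 1.5625 − 1.25/2 = 0.9375, R_n = min(1.2×0.9375×0.3125×65, 2.4×1.125×0.3125×65) = 22.852 kips/bolt; interior L_c = 3.625 − 1.25 = 2.375, R_n = 54.844 kips/bolt. φR_n = 0.75 × (2×22.852 + 6×54.844) = 281.1 kips.
Tension yield (gross): A_g = 9.8125×0.3125 = 3.0664 in². φR_n = 0.90 × 50 × 3.0664 = 138.0 kips.
Tension rupture (net): A_n = (9.8125 − 2×1.3125)×0.3125 = 2.2461 in² (U = 1.0, A_e = A_n). φR_n = 0.75 × 65 × 2.2461 = 109.5 kips.
Governing: min(322.1, 281.1, 138.0, 109.5) = 109.5 kips → net-section rupture.

109.5 kips (net-section rupture governs)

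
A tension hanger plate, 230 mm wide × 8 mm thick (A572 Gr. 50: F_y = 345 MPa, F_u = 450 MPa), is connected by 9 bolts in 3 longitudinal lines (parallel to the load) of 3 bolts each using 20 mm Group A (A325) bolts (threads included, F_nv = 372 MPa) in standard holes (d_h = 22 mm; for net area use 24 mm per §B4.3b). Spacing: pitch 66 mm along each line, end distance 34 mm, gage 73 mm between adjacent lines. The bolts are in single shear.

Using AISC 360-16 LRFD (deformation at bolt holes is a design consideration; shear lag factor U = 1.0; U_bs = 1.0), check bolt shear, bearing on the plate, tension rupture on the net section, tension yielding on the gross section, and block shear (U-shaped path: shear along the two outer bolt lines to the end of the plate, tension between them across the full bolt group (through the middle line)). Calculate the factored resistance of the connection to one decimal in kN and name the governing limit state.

Bolt shear: A_b = π(20)²/4 = 314.16 mm². φR_n = 0.75 × 372 × 314.16 × 9 × 1 = 788.9 kN.
Bearing (8 mm plate, F_u = 450 MPa): end bolts L_c = 34 − 22/2 = 23, R_n = min(1.2×23×8×450, 2.4×20×8×450) = 99.36 kN/bolt; interior L_c = 66 − 22 = 44, R_n = 172.8 kN/bolt. φR_n = 0.75 × (3×99.36 + 6×172.8) = 1001.2 kN.
Tension rupture (net): A_n = (230 − 3×24)×8 = 1264 mm² (U = 1.0, A_e = A_n). φR_n = 0.75 × 450 × 1264 = 426.6 kN.
Tension yield (gross): A_g = 230×8 = 1840 mm². φR_n = 0.90 × 345 × 1840 = 571.3 kN.
Block shear: shear path 2×[34+2×66] = 2×166 mm, A_gv = 2656, A_nv = 2×(166 − 2.5×24)×8 = 1696 mm²; tension across gage: (146 − 2×24)×8 = 784 mm². R_n = min(0.6×450×1696, 0.6×345×2656) + 1.0×450×784 = min(457.92, 549.79) + 352.8 = 810.72 kN. φR_n = 0.75 × 810.72 = 608.0 kN.
Governing: min(788.9, 1001.2, 426.6, 571.3, 608.0) = 426.6 kN → net-section rupture.

426.6 kN (net-section rupture governs)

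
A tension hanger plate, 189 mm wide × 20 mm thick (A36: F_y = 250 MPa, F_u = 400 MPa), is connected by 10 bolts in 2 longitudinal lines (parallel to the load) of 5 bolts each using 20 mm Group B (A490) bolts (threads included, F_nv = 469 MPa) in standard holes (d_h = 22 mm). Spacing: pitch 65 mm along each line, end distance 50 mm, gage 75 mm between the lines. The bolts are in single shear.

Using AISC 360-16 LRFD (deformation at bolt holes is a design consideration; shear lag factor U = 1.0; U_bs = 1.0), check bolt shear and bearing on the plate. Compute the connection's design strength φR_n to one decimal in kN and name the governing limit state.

1105.1 kN (bolt shear governs)

Bolt shear: A_b = π(20)²/4 = 314.16 mm². φR_n = 0.75 × 469 × 314.16 × 10 × 1 = 1105.1 kN.
Bearing (20 mm plate, F_u = 400 MPa): end bolts L_c = 50 − 22/2 = 39, R_n = min(1.2×39×20×400, 2.4×20×20×400) = 374.4 kN/bolt; interior L_c = 65 − 22 = 43, R_n = 384 kN/bolt. φR_n = 0.75 × (2×374.4 + 8×384) = 2865.6 kN.
Governing: min(1105.1, 2865.6) = 1105.1 kN → bolt shear.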